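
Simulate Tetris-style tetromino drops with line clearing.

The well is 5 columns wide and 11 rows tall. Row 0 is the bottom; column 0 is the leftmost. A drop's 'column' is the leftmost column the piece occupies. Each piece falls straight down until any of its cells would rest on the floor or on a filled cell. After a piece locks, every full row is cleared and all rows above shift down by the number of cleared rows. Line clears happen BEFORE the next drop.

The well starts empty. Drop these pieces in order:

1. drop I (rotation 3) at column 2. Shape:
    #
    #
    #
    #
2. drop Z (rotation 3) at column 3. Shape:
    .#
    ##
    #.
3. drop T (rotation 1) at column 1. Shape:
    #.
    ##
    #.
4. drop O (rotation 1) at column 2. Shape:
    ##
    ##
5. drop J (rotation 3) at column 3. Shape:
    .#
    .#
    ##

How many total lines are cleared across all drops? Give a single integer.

Answer: 0

Derivation:
Drop 1: I rot3 at col 2 lands with bottom-row=0; cleared 0 line(s) (total 0); column heights now [0 0 4 0 0], max=4
Drop 2: Z rot3 at col 3 lands with bottom-row=0; cleared 0 line(s) (total 0); column heights now [0 0 4 2 3], max=4
Drop 3: T rot1 at col 1 lands with bottom-row=3; cleared 0 line(s) (total 0); column heights now [0 6 5 2 3], max=6
Drop 4: O rot1 at col 2 lands with bottom-row=5; cleared 0 line(s) (total 0); column heights now [0 6 7 7 3], max=7
Drop 5: J rot3 at col 3 lands with bottom-row=7; cleared 0 line(s) (total 0); column heights now [0 6 7 8 10], max=10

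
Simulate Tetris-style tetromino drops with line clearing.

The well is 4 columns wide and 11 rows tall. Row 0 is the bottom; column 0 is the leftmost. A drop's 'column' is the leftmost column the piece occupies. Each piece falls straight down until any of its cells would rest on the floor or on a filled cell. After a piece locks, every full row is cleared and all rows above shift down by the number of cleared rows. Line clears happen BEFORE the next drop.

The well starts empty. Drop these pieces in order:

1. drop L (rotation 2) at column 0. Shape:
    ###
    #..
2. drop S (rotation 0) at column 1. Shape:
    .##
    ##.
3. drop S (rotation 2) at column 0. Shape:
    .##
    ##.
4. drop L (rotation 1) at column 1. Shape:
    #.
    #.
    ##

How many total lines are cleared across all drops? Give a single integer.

Answer: 1

Derivation:
Drop 1: L rot2 at col 0 lands with bottom-row=0; cleared 0 line(s) (total 0); column heights now [2 2 2 0], max=2
Drop 2: S rot0 at col 1 lands with bottom-row=2; cleared 0 line(s) (total 0); column heights now [2 3 4 4], max=4
Drop 3: S rot2 at col 0 lands with bottom-row=3; cleared 1 line(s) (total 1); column heights now [2 4 4 0], max=4
Drop 4: L rot1 at col 1 lands with bottom-row=4; cleared 0 line(s) (total 1); column heights now [2 7 5 0], max=7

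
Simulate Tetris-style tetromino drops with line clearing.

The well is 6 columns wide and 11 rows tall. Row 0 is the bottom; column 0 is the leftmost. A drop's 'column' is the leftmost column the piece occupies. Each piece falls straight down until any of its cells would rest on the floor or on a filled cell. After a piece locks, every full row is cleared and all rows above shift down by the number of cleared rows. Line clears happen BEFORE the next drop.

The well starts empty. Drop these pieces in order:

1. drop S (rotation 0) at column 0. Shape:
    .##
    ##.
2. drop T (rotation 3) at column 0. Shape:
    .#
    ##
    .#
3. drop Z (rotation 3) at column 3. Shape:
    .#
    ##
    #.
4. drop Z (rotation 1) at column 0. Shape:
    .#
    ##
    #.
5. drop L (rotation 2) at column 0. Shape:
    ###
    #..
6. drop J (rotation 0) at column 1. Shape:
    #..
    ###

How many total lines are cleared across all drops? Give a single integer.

Answer: 0

Derivation:
Drop 1: S rot0 at col 0 lands with bottom-row=0; cleared 0 line(s) (total 0); column heights now [1 2 2 0 0 0], max=2
Drop 2: T rot3 at col 0 lands with bottom-row=2; cleared 0 line(s) (total 0); column heights now [4 5 2 0 0 0], max=5
Drop 3: Z rot3 at col 3 lands with bottom-row=0; cleared 0 line(s) (total 0); column heights now [4 5 2 2 3 0], max=5
Drop 4: Z rot1 at col 0 lands with bottom-row=4; cleared 0 line(s) (total 0); column heights now [6 7 2 2 3 0], max=7
Drop 5: L rot2 at col 0 lands with bottom-row=6; cleared 0 line(s) (total 0); column heights now [8 8 8 2 3 0], max=8
Drop 6: J rot0 at col 1 lands with bottom-row=8; cleared 0 line(s) (total 0); column heights now [8 10 9 9 3 0], max=10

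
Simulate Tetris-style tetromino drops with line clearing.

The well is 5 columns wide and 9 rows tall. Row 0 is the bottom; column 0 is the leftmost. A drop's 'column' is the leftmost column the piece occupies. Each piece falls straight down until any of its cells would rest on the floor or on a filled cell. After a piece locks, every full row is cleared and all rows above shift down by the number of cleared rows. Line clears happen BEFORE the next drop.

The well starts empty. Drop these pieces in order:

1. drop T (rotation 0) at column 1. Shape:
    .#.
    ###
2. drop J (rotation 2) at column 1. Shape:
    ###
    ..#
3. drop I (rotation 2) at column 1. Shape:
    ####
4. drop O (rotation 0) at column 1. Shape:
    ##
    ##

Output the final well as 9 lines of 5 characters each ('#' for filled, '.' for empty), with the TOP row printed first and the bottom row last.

Drop 1: T rot0 at col 1 lands with bottom-row=0; cleared 0 line(s) (total 0); column heights now [0 1 2 1 0], max=2
Drop 2: J rot2 at col 1 lands with bottom-row=1; cleared 0 line(s) (total 0); column heights now [0 3 3 3 0], max=3
Drop 3: I rot2 at col 1 lands with bottom-row=3; cleared 0 line(s) (total 0); column heights now [0 4 4 4 4], max=4
Drop 4: O rot0 at col 1 lands with bottom-row=4; cleared 0 line(s) (total 0); column heights now [0 6 6 4 4], max=6

Answer: .....
.....
.....
.##..
.##..
.####
.###.
..##.
.###.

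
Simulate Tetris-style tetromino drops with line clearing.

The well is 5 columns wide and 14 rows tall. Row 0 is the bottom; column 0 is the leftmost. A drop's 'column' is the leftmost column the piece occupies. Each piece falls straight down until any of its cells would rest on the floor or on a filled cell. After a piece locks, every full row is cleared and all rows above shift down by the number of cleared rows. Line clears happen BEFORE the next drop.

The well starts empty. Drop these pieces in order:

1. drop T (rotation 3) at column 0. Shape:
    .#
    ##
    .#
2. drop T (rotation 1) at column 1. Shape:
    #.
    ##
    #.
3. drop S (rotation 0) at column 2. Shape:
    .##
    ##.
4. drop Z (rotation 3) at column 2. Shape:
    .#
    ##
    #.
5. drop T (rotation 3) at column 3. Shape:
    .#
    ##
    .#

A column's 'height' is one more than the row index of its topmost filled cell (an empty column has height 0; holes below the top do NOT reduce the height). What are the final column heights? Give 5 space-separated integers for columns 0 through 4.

Answer: 2 6 8 10 11

Derivation:
Drop 1: T rot3 at col 0 lands with bottom-row=0; cleared 0 line(s) (total 0); column heights now [2 3 0 0 0], max=3
Drop 2: T rot1 at col 1 lands with bottom-row=3; cleared 0 line(s) (total 0); column heights now [2 6 5 0 0], max=6
Drop 3: S rot0 at col 2 lands with bottom-row=5; cleared 0 line(s) (total 0); column heights now [2 6 6 7 7], max=7
Drop 4: Z rot3 at col 2 lands with bottom-row=6; cleared 0 line(s) (total 0); column heights now [2 6 8 9 7], max=9
Drop 5: T rot3 at col 3 lands with bottom-row=8; cleared 0 line(s) (total 0); column heights now [2 6 8 10 11], max=11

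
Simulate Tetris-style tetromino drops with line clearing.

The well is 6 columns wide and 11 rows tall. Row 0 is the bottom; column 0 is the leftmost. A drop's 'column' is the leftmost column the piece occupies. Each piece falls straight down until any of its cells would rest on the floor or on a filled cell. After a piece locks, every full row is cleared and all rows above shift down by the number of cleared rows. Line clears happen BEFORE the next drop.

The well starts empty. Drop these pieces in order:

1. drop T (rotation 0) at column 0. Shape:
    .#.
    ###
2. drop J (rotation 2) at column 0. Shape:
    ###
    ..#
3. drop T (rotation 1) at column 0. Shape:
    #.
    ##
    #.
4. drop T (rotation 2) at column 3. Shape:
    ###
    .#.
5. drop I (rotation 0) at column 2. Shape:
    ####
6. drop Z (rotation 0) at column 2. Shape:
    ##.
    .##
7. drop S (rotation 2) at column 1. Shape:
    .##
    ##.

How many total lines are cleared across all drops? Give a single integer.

Drop 1: T rot0 at col 0 lands with bottom-row=0; cleared 0 line(s) (total 0); column heights now [1 2 1 0 0 0], max=2
Drop 2: J rot2 at col 0 lands with bottom-row=1; cleared 0 line(s) (total 0); column heights now [3 3 3 0 0 0], max=3
Drop 3: T rot1 at col 0 lands with bottom-row=3; cleared 0 line(s) (total 0); column heights now [6 5 3 0 0 0], max=6
Drop 4: T rot2 at col 3 lands with bottom-row=0; cleared 0 line(s) (total 0); column heights now [6 5 3 2 2 2], max=6
Drop 5: I rot0 at col 2 lands with bottom-row=3; cleared 0 line(s) (total 0); column heights now [6 5 4 4 4 4], max=6
Drop 6: Z rot0 at col 2 lands with bottom-row=4; cleared 0 line(s) (total 0); column heights now [6 5 6 6 5 4], max=6
Drop 7: S rot2 at col 1 lands with bottom-row=6; cleared 0 line(s) (total 0); column heights now [6 7 8 8 5 4], max=8

Answer: 0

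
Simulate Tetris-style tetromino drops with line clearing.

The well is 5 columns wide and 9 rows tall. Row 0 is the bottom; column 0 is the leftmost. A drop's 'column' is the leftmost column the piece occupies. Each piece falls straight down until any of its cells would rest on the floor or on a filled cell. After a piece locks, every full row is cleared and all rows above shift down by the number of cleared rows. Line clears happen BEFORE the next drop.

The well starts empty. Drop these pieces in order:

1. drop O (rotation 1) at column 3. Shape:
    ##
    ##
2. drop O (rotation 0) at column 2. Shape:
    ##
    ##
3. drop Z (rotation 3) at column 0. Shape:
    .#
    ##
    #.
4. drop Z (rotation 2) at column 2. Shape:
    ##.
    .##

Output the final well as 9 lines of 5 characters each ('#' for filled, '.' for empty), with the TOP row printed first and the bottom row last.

Answer: .....
.....
.....
..##.
...##
..##.
.###.
##.##
#..##

Derivation:
Drop 1: O rot1 at col 3 lands with bottom-row=0; cleared 0 line(s) (total 0); column heights now [0 0 0 2 2], max=2
Drop 2: O rot0 at col 2 lands with bottom-row=2; cleared 0 line(s) (total 0); column heights now [0 0 4 4 2], max=4
Drop 3: Z rot3 at col 0 lands with bottom-row=0; cleared 0 line(s) (total 0); column heights now [2 3 4 4 2], max=4
Drop 4: Z rot2 at col 2 lands with bottom-row=4; cleared 0 line(s) (total 0); column heights now [2 3 6 6 5], max=6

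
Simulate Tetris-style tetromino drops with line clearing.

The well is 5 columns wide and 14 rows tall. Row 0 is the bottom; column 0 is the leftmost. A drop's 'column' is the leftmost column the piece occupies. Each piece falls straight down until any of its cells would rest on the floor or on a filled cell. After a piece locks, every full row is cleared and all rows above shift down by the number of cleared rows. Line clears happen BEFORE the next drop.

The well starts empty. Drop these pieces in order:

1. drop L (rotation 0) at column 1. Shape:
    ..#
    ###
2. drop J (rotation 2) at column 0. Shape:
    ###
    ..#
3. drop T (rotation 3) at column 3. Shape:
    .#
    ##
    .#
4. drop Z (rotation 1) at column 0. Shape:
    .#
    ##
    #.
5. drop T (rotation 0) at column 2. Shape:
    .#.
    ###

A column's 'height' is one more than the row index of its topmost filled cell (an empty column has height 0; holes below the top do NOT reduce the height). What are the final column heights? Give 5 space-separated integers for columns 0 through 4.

Drop 1: L rot0 at col 1 lands with bottom-row=0; cleared 0 line(s) (total 0); column heights now [0 1 1 2 0], max=2
Drop 2: J rot2 at col 0 lands with bottom-row=1; cleared 0 line(s) (total 0); column heights now [3 3 3 2 0], max=3
Drop 3: T rot3 at col 3 lands with bottom-row=1; cleared 1 line(s) (total 1); column heights now [0 1 2 2 3], max=3
Drop 4: Z rot1 at col 0 lands with bottom-row=0; cleared 1 line(s) (total 2); column heights now [1 2 1 1 2], max=2
Drop 5: T rot0 at col 2 lands with bottom-row=2; cleared 0 line(s) (total 2); column heights now [1 2 3 4 3], max=4

Answer: 1 2 3 4 3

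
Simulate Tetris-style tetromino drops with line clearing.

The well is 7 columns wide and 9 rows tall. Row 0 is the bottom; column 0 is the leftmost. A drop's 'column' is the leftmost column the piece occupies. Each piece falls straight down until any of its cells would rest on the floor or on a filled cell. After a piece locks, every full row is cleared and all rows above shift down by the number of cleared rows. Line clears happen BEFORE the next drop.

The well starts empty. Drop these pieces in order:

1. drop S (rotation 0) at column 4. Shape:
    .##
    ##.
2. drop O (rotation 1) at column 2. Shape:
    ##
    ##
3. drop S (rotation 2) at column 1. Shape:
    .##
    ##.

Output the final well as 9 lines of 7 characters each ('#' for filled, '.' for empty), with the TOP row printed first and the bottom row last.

Answer: .......
.......
.......
.......
.......
..##...
.##....
..##.##
..####.

Derivation:
Drop 1: S rot0 at col 4 lands with bottom-row=0; cleared 0 line(s) (total 0); column heights now [0 0 0 0 1 2 2], max=2
Drop 2: O rot1 at col 2 lands with bottom-row=0; cleared 0 line(s) (total 0); column heights now [0 0 2 2 1 2 2], max=2
Drop 3: S rot2 at col 1 lands with bottom-row=2; cleared 0 line(s) (total 0); column heights now [0 3 4 4 1 2 2], max=4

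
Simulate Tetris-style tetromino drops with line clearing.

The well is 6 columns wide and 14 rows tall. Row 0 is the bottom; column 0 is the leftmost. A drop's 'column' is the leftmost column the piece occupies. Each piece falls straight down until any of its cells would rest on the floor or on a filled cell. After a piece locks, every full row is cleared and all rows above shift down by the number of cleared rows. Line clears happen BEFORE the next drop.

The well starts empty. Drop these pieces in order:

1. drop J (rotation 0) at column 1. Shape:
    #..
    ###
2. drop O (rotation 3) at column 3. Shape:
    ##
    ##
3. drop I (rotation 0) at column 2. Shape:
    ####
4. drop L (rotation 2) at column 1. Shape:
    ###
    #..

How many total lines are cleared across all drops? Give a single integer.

Answer: 0

Derivation:
Drop 1: J rot0 at col 1 lands with bottom-row=0; cleared 0 line(s) (total 0); column heights now [0 2 1 1 0 0], max=2
Drop 2: O rot3 at col 3 lands with bottom-row=1; cleared 0 line(s) (total 0); column heights now [0 2 1 3 3 0], max=3
Drop 3: I rot0 at col 2 lands with bottom-row=3; cleared 0 line(s) (total 0); column heights now [0 2 4 4 4 4], max=4
Drop 4: L rot2 at col 1 lands with bottom-row=3; cleared 0 line(s) (total 0); column heights now [0 5 5 5 4 4], max=5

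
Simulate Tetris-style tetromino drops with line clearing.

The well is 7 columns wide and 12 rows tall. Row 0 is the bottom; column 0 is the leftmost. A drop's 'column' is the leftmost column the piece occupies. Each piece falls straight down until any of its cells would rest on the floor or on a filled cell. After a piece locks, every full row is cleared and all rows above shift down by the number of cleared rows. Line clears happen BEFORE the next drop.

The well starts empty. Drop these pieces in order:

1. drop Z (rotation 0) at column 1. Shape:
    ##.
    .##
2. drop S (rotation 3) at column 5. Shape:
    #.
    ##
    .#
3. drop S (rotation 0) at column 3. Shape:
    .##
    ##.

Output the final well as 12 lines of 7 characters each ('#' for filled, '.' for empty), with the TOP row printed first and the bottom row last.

Drop 1: Z rot0 at col 1 lands with bottom-row=0; cleared 0 line(s) (total 0); column heights now [0 2 2 1 0 0 0], max=2
Drop 2: S rot3 at col 5 lands with bottom-row=0; cleared 0 line(s) (total 0); column heights now [0 2 2 1 0 3 2], max=3
Drop 3: S rot0 at col 3 lands with bottom-row=2; cleared 0 line(s) (total 0); column heights now [0 2 2 3 4 4 2], max=4

Answer: .......
.......
.......
.......
.......
.......
.......
.......
....##.
...###.
.##..##
..##..#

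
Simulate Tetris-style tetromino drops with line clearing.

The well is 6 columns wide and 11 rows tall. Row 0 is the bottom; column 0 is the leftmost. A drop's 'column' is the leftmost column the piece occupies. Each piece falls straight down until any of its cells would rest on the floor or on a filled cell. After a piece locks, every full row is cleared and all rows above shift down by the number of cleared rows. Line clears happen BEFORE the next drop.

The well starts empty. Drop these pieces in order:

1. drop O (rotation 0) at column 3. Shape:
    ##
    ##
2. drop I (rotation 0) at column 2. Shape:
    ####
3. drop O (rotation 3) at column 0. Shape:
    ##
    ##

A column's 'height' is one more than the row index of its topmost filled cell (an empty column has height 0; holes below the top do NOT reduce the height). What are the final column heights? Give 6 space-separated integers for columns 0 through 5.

Answer: 2 2 3 3 3 3

Derivation:
Drop 1: O rot0 at col 3 lands with bottom-row=0; cleared 0 line(s) (total 0); column heights now [0 0 0 2 2 0], max=2
Drop 2: I rot0 at col 2 lands with bottom-row=2; cleared 0 line(s) (total 0); column heights now [0 0 3 3 3 3], max=3
Drop 3: O rot3 at col 0 lands with bottom-row=0; cleared 0 line(s) (total 0); column heights now [2 2 3 3 3 3], max=3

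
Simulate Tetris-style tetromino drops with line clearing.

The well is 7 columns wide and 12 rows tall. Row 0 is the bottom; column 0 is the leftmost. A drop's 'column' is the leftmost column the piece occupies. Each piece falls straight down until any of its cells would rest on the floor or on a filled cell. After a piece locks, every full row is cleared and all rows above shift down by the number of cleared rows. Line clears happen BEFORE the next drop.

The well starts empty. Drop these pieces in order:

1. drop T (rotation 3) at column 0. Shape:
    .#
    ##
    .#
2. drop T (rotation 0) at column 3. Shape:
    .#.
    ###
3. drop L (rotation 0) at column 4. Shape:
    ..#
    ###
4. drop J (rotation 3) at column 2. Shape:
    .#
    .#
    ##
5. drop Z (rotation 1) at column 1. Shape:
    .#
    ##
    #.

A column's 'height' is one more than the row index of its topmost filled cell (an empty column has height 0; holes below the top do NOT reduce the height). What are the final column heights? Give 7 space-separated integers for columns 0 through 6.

Drop 1: T rot3 at col 0 lands with bottom-row=0; cleared 0 line(s) (total 0); column heights now [2 3 0 0 0 0 0], max=3
Drop 2: T rot0 at col 3 lands with bottom-row=0; cleared 0 line(s) (total 0); column heights now [2 3 0 1 2 1 0], max=3
Drop 3: L rot0 at col 4 lands with bottom-row=2; cleared 0 line(s) (total 0); column heights now [2 3 0 1 3 3 4], max=4
Drop 4: J rot3 at col 2 lands with bottom-row=1; cleared 0 line(s) (total 0); column heights now [2 3 2 4 3 3 4], max=4
Drop 5: Z rot1 at col 1 lands with bottom-row=3; cleared 0 line(s) (total 0); column heights now [2 5 6 4 3 3 4], max=6

Answer: 2 5 6 4 3 3 4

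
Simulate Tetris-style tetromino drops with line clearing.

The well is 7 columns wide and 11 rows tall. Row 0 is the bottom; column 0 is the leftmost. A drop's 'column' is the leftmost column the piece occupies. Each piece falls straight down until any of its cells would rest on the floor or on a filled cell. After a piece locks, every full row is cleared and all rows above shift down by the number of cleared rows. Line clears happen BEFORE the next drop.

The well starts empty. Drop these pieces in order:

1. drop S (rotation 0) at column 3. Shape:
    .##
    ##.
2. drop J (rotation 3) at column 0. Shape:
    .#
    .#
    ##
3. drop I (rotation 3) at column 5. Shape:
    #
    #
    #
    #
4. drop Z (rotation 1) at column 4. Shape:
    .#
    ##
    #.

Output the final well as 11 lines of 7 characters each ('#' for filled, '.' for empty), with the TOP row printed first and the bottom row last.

Drop 1: S rot0 at col 3 lands with bottom-row=0; cleared 0 line(s) (total 0); column heights now [0 0 0 1 2 2 0], max=2
Drop 2: J rot3 at col 0 lands with bottom-row=0; cleared 0 line(s) (total 0); column heights now [1 3 0 1 2 2 0], max=3
Drop 3: I rot3 at col 5 lands with bottom-row=2; cleared 0 line(s) (total 0); column heights now [1 3 0 1 2 6 0], max=6
Drop 4: Z rot1 at col 4 lands with bottom-row=5; cleared 0 line(s) (total 0); column heights now [1 3 0 1 7 8 0], max=8

Answer: .......
.......
.......
.....#.
....##.
....##.
.....#.
.....#.
.#...#.
.#..##.
##.##..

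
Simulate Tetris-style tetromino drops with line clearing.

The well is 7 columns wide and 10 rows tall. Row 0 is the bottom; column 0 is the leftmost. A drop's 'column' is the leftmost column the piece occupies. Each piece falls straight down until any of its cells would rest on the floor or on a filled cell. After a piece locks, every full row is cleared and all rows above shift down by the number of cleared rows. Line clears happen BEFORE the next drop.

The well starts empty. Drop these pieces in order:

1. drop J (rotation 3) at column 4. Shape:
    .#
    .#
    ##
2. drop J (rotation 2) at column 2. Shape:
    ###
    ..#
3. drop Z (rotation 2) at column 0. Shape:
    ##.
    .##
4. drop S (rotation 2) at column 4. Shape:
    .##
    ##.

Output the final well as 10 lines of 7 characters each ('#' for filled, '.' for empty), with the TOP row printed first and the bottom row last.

Answer: .......
.......
.......
.......
.......
##...##
.##.##.
..####.
....##.
....##.

Derivation:
Drop 1: J rot3 at col 4 lands with bottom-row=0; cleared 0 line(s) (total 0); column heights now [0 0 0 0 1 3 0], max=3
Drop 2: J rot2 at col 2 lands with bottom-row=1; cleared 0 line(s) (total 0); column heights now [0 0 3 3 3 3 0], max=3
Drop 3: Z rot2 at col 0 lands with bottom-row=3; cleared 0 line(s) (total 0); column heights now [5 5 4 3 3 3 0], max=5
Drop 4: S rot2 at col 4 lands with bottom-row=3; cleared 0 line(s) (total 0); column heights now [5 5 4 3 4 5 5], max=5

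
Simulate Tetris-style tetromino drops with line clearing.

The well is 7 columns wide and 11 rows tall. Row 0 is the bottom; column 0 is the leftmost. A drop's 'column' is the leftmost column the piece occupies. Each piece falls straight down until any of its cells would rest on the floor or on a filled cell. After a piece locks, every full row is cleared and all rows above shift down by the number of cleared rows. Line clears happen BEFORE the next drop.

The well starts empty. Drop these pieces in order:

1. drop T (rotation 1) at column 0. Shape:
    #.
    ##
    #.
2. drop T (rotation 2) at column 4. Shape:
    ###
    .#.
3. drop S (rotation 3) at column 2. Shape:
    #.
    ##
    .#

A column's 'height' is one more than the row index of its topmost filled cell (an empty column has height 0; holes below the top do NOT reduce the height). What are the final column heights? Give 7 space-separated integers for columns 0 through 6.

Answer: 2 0 2 1 0 1 0

Derivation:
Drop 1: T rot1 at col 0 lands with bottom-row=0; cleared 0 line(s) (total 0); column heights now [3 2 0 0 0 0 0], max=3
Drop 2: T rot2 at col 4 lands with bottom-row=0; cleared 0 line(s) (total 0); column heights now [3 2 0 0 2 2 2], max=3
Drop 3: S rot3 at col 2 lands with bottom-row=0; cleared 1 line(s) (total 1); column heights now [2 0 2 1 0 1 0], max=2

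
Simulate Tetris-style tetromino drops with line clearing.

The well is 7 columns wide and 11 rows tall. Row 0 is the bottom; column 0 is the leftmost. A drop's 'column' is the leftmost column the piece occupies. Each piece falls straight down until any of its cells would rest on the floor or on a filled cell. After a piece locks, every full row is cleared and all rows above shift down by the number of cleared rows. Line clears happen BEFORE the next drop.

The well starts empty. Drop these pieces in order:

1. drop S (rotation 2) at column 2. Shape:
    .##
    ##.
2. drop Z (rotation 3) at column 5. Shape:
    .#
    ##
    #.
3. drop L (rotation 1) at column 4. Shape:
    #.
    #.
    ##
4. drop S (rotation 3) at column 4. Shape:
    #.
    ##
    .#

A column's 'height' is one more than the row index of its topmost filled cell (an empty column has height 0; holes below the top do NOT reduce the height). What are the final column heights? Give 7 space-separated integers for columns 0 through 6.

Drop 1: S rot2 at col 2 lands with bottom-row=0; cleared 0 line(s) (total 0); column heights now [0 0 1 2 2 0 0], max=2
Drop 2: Z rot3 at col 5 lands with bottom-row=0; cleared 0 line(s) (total 0); column heights now [0 0 1 2 2 2 3], max=3
Drop 3: L rot1 at col 4 lands with bottom-row=2; cleared 0 line(s) (total 0); column heights now [0 0 1 2 5 3 3], max=5
Drop 4: S rot3 at col 4 lands with bottom-row=4; cleared 0 line(s) (total 0); column heights now [0 0 1 2 7 6 3], max=7

Answer: 0 0 1 2 7 6 3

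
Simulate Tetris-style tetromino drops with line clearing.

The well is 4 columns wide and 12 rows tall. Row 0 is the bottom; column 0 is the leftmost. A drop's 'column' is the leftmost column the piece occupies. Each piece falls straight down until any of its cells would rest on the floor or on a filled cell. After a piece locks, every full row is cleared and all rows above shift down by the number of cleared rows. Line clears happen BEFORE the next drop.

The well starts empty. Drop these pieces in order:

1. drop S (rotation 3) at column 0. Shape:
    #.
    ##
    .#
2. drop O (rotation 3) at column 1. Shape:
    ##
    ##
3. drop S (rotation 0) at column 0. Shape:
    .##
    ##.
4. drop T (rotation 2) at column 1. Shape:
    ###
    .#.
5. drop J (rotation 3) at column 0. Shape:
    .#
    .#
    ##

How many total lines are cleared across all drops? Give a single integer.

Drop 1: S rot3 at col 0 lands with bottom-row=0; cleared 0 line(s) (total 0); column heights now [3 2 0 0], max=3
Drop 2: O rot3 at col 1 lands with bottom-row=2; cleared 0 line(s) (total 0); column heights now [3 4 4 0], max=4
Drop 3: S rot0 at col 0 lands with bottom-row=4; cleared 0 line(s) (total 0); column heights now [5 6 6 0], max=6
Drop 4: T rot2 at col 1 lands with bottom-row=6; cleared 0 line(s) (total 0); column heights now [5 8 8 8], max=8
Drop 5: J rot3 at col 0 lands with bottom-row=8; cleared 0 line(s) (total 0); column heights now [9 11 8 8], max=11

Answer: 0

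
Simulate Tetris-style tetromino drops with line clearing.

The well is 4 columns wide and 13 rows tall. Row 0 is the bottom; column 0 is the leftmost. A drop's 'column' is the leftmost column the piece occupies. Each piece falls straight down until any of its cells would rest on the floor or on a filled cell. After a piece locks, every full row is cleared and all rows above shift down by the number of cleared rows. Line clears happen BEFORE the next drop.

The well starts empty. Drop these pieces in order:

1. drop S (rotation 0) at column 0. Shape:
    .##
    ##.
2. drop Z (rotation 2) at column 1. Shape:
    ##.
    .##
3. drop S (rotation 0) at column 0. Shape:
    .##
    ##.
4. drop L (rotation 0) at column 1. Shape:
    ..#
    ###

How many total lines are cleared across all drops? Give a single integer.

Answer: 0

Derivation:
Drop 1: S rot0 at col 0 lands with bottom-row=0; cleared 0 line(s) (total 0); column heights now [1 2 2 0], max=2
Drop 2: Z rot2 at col 1 lands with bottom-row=2; cleared 0 line(s) (total 0); column heights now [1 4 4 3], max=4
Drop 3: S rot0 at col 0 lands with bottom-row=4; cleared 0 line(s) (total 0); column heights now [5 6 6 3], max=6
Drop 4: L rot0 at col 1 lands with bottom-row=6; cleared 0 line(s) (total 0); column heights now [5 7 7 8], max=8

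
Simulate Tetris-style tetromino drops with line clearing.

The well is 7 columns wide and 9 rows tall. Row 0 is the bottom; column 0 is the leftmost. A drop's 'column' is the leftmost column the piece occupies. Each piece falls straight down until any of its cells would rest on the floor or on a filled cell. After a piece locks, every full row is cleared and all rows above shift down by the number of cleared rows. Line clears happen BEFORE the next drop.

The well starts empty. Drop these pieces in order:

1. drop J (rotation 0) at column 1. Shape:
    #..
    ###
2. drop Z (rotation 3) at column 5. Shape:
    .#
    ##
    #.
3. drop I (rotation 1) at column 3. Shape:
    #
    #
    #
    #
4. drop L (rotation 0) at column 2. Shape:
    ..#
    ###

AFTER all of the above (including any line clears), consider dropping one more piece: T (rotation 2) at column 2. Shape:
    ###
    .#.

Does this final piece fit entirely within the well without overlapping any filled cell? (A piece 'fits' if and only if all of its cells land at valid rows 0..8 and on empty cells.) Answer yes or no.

Drop 1: J rot0 at col 1 lands with bottom-row=0; cleared 0 line(s) (total 0); column heights now [0 2 1 1 0 0 0], max=2
Drop 2: Z rot3 at col 5 lands with bottom-row=0; cleared 0 line(s) (total 0); column heights now [0 2 1 1 0 2 3], max=3
Drop 3: I rot1 at col 3 lands with bottom-row=1; cleared 0 line(s) (total 0); column heights now [0 2 1 5 0 2 3], max=5
Drop 4: L rot0 at col 2 lands with bottom-row=5; cleared 0 line(s) (total 0); column heights now [0 2 6 6 7 2 3], max=7
Test piece T rot2 at col 2 (width 3): heights before test = [0 2 6 6 7 2 3]; fits = True

Answer: yes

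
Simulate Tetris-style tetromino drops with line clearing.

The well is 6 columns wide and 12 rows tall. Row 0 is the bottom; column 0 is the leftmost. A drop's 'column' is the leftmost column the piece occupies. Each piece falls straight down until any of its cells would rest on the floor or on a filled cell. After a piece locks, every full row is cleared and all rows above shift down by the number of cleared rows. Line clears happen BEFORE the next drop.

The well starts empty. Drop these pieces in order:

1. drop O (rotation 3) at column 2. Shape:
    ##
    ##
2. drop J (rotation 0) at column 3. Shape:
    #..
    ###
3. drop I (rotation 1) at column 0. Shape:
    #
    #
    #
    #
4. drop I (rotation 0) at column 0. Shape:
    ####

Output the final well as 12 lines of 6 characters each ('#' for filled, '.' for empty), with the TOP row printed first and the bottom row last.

Drop 1: O rot3 at col 2 lands with bottom-row=0; cleared 0 line(s) (total 0); column heights now [0 0 2 2 0 0], max=2
Drop 2: J rot0 at col 3 lands with bottom-row=2; cleared 0 line(s) (total 0); column heights now [0 0 2 4 3 3], max=4
Drop 3: I rot1 at col 0 lands with bottom-row=0; cleared 0 line(s) (total 0); column heights now [4 0 2 4 3 3], max=4
Drop 4: I rot0 at col 0 lands with bottom-row=4; cleared 0 line(s) (total 0); column heights now [5 5 5 5 3 3], max=5

Answer: ......
......
......
......
......
......
......
####..
#..#..
#..###
#.##..
#.##..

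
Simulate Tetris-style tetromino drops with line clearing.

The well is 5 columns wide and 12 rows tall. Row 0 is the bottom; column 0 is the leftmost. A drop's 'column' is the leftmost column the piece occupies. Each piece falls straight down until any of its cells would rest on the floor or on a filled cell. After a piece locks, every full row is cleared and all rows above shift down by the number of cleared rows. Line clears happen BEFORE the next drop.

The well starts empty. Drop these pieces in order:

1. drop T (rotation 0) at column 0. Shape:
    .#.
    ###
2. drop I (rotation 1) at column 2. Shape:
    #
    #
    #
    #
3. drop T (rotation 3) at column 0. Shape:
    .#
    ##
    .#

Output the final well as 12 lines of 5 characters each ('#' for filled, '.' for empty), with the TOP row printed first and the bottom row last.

Drop 1: T rot0 at col 0 lands with bottom-row=0; cleared 0 line(s) (total 0); column heights now [1 2 1 0 0], max=2
Drop 2: I rot1 at col 2 lands with bottom-row=1; cleared 0 line(s) (total 0); column heights now [1 2 5 0 0], max=5
Drop 3: T rot3 at col 0 lands with bottom-row=2; cleared 0 line(s) (total 0); column heights now [4 5 5 0 0], max=5

Answer: .....
.....
.....
.....
.....
.....
.....
.##..
###..
.##..
.##..
###..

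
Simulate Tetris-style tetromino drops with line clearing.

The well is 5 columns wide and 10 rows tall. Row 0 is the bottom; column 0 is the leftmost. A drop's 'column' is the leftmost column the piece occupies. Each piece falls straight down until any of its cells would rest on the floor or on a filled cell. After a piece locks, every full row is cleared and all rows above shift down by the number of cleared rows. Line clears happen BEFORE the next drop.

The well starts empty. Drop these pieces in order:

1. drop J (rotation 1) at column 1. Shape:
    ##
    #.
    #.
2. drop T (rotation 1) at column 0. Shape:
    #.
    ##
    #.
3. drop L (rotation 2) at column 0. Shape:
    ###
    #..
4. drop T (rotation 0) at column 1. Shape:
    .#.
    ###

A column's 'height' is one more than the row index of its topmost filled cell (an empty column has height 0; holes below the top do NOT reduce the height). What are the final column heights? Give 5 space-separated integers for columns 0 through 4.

Drop 1: J rot1 at col 1 lands with bottom-row=0; cleared 0 line(s) (total 0); column heights now [0 3 3 0 0], max=3
Drop 2: T rot1 at col 0 lands with bottom-row=2; cleared 0 line(s) (total 0); column heights now [5 4 3 0 0], max=5
Drop 3: L rot2 at col 0 lands with bottom-row=5; cleared 0 line(s) (total 0); column heights now [7 7 7 0 0], max=7
Drop 4: T rot0 at col 1 lands with bottom-row=7; cleared 0 line(s) (total 0); column heights now [7 8 9 8 0], max=9

Answer: 7 8 9 8 0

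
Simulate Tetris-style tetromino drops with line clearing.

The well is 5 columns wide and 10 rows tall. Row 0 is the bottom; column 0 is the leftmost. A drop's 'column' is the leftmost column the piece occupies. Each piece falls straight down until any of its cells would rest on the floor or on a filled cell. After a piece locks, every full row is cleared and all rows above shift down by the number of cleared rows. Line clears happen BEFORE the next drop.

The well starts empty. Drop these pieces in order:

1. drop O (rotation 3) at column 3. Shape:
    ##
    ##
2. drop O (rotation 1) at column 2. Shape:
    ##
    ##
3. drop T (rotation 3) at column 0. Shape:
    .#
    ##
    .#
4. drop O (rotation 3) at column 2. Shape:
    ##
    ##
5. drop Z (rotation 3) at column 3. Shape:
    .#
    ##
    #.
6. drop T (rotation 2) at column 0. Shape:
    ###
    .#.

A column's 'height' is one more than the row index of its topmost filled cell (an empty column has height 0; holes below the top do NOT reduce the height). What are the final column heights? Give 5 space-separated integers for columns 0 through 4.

Drop 1: O rot3 at col 3 lands with bottom-row=0; cleared 0 line(s) (total 0); column heights now [0 0 0 2 2], max=2
Drop 2: O rot1 at col 2 lands with bottom-row=2; cleared 0 line(s) (total 0); column heights now [0 0 4 4 2], max=4
Drop 3: T rot3 at col 0 lands with bottom-row=0; cleared 0 line(s) (total 0); column heights now [2 3 4 4 2], max=4
Drop 4: O rot3 at col 2 lands with bottom-row=4; cleared 0 line(s) (total 0); column heights now [2 3 6 6 2], max=6
Drop 5: Z rot3 at col 3 lands with bottom-row=6; cleared 0 line(s) (total 0); column heights now [2 3 6 8 9], max=9
Drop 6: T rot2 at col 0 lands with bottom-row=5; cleared 0 line(s) (total 0); column heights now [7 7 7 8 9], max=9

Answer: 7 7 7 8 9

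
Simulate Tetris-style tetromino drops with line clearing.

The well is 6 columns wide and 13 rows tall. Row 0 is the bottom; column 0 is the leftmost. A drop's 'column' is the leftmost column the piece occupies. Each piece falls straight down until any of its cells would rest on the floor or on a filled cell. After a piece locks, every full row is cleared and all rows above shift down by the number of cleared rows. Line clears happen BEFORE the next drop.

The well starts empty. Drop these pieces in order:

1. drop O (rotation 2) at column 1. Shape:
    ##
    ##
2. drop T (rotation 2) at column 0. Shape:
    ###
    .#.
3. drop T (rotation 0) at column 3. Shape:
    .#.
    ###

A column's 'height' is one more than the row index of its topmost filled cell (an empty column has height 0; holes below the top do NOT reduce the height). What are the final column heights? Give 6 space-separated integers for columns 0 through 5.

Answer: 4 4 4 1 2 1

Derivation:
Drop 1: O rot2 at col 1 lands with bottom-row=0; cleared 0 line(s) (total 0); column heights now [0 2 2 0 0 0], max=2
Drop 2: T rot2 at col 0 lands with bottom-row=2; cleared 0 line(s) (total 0); column heights now [4 4 4 0 0 0], max=4
Drop 3: T rot0 at col 3 lands with bottom-row=0; cleared 0 line(s) (total 0); column heights now [4 4 4 1 2 1], max=4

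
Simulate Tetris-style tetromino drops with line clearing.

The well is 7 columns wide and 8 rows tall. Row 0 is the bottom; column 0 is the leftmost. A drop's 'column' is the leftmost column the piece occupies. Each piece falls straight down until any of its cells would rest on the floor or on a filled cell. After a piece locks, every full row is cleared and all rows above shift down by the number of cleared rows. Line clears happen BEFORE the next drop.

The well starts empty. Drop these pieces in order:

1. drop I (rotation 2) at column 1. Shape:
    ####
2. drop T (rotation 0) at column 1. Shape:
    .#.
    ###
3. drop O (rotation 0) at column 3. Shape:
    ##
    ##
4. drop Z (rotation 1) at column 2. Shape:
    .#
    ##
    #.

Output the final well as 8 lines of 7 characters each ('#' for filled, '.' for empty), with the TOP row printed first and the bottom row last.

Drop 1: I rot2 at col 1 lands with bottom-row=0; cleared 0 line(s) (total 0); column heights now [0 1 1 1 1 0 0], max=1
Drop 2: T rot0 at col 1 lands with bottom-row=1; cleared 0 line(s) (total 0); column heights now [0 2 3 2 1 0 0], max=3
Drop 3: O rot0 at col 3 lands with bottom-row=2; cleared 0 line(s) (total 0); column heights now [0 2 3 4 4 0 0], max=4
Drop 4: Z rot1 at col 2 lands with bottom-row=3; cleared 0 line(s) (total 0); column heights now [0 2 5 6 4 0 0], max=6

Answer: .......
.......
...#...
..##...
..###..
..###..
.###...
.####..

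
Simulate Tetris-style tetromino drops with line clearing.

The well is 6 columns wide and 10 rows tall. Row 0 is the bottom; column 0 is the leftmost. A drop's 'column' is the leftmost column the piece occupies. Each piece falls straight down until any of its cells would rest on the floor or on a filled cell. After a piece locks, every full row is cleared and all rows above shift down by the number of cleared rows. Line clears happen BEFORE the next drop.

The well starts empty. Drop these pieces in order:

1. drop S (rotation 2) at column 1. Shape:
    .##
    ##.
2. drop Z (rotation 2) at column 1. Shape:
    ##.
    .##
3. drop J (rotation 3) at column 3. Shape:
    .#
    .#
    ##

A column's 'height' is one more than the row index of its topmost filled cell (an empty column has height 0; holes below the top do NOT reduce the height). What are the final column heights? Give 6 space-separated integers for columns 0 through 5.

Answer: 0 4 4 4 6 0

Derivation:
Drop 1: S rot2 at col 1 lands with bottom-row=0; cleared 0 line(s) (total 0); column heights now [0 1 2 2 0 0], max=2
Drop 2: Z rot2 at col 1 lands with bottom-row=2; cleared 0 line(s) (total 0); column heights now [0 4 4 3 0 0], max=4
Drop 3: J rot3 at col 3 lands with bottom-row=3; cleared 0 line(s) (total 0); column heights now [0 4 4 4 6 0], max=6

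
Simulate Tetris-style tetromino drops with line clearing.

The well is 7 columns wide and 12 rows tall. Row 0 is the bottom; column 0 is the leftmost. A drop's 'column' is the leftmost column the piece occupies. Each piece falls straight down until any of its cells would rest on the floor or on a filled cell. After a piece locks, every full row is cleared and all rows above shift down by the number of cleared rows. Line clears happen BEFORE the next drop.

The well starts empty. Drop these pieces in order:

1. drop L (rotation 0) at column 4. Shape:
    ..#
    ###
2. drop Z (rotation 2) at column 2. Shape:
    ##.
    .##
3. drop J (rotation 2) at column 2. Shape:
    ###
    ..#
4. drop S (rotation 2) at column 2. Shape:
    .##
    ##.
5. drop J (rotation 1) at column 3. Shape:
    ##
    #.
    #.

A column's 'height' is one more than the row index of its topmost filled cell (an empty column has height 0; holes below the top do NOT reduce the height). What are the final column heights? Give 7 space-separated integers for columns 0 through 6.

Answer: 0 0 5 9 9 1 2

Derivation:
Drop 1: L rot0 at col 4 lands with bottom-row=0; cleared 0 line(s) (total 0); column heights now [0 0 0 0 1 1 2], max=2
Drop 2: Z rot2 at col 2 lands with bottom-row=1; cleared 0 line(s) (total 0); column heights now [0 0 3 3 2 1 2], max=3
Drop 3: J rot2 at col 2 lands with bottom-row=2; cleared 0 line(s) (total 0); column heights now [0 0 4 4 4 1 2], max=4
Drop 4: S rot2 at col 2 lands with bottom-row=4; cleared 0 line(s) (total 0); column heights now [0 0 5 6 6 1 2], max=6
Drop 5: J rot1 at col 3 lands with bottom-row=6; cleared 0 line(s) (total 0); column heights now [0 0 5 9 9 1 2], max=9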